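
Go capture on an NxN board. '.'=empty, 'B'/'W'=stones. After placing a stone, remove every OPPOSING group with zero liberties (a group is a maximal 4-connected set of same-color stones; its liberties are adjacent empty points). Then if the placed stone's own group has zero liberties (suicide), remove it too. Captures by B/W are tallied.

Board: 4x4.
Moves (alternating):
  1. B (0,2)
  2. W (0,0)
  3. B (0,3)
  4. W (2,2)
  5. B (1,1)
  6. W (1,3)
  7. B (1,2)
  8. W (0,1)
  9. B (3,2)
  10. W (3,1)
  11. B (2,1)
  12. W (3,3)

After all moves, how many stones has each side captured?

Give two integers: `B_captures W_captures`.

Answer: 0 1

Derivation:
Move 1: B@(0,2) -> caps B=0 W=0
Move 2: W@(0,0) -> caps B=0 W=0
Move 3: B@(0,3) -> caps B=0 W=0
Move 4: W@(2,2) -> caps B=0 W=0
Move 5: B@(1,1) -> caps B=0 W=0
Move 6: W@(1,3) -> caps B=0 W=0
Move 7: B@(1,2) -> caps B=0 W=0
Move 8: W@(0,1) -> caps B=0 W=0
Move 9: B@(3,2) -> caps B=0 W=0
Move 10: W@(3,1) -> caps B=0 W=0
Move 11: B@(2,1) -> caps B=0 W=0
Move 12: W@(3,3) -> caps B=0 W=1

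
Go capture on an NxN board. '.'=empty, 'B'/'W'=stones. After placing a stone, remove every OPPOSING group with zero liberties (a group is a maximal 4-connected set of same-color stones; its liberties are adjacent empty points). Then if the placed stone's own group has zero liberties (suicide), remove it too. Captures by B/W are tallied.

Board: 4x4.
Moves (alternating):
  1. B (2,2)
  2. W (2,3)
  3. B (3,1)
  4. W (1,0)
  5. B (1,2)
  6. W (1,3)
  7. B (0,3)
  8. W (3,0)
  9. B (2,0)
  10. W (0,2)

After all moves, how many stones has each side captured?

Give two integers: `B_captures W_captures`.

Answer: 1 1

Derivation:
Move 1: B@(2,2) -> caps B=0 W=0
Move 2: W@(2,3) -> caps B=0 W=0
Move 3: B@(3,1) -> caps B=0 W=0
Move 4: W@(1,0) -> caps B=0 W=0
Move 5: B@(1,2) -> caps B=0 W=0
Move 6: W@(1,3) -> caps B=0 W=0
Move 7: B@(0,3) -> caps B=0 W=0
Move 8: W@(3,0) -> caps B=0 W=0
Move 9: B@(2,0) -> caps B=1 W=0
Move 10: W@(0,2) -> caps B=1 W=1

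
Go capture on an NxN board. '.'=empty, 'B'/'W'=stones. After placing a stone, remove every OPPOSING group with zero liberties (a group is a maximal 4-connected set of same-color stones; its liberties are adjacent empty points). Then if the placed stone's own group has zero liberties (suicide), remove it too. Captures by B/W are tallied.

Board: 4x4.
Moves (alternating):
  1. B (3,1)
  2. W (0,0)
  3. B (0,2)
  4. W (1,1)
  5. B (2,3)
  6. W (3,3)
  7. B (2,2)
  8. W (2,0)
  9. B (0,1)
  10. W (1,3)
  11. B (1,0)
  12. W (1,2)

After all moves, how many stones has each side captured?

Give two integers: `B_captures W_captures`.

Answer: 1 0

Derivation:
Move 1: B@(3,1) -> caps B=0 W=0
Move 2: W@(0,0) -> caps B=0 W=0
Move 3: B@(0,2) -> caps B=0 W=0
Move 4: W@(1,1) -> caps B=0 W=0
Move 5: B@(2,3) -> caps B=0 W=0
Move 6: W@(3,3) -> caps B=0 W=0
Move 7: B@(2,2) -> caps B=0 W=0
Move 8: W@(2,0) -> caps B=0 W=0
Move 9: B@(0,1) -> caps B=0 W=0
Move 10: W@(1,3) -> caps B=0 W=0
Move 11: B@(1,0) -> caps B=1 W=0
Move 12: W@(1,2) -> caps B=1 W=0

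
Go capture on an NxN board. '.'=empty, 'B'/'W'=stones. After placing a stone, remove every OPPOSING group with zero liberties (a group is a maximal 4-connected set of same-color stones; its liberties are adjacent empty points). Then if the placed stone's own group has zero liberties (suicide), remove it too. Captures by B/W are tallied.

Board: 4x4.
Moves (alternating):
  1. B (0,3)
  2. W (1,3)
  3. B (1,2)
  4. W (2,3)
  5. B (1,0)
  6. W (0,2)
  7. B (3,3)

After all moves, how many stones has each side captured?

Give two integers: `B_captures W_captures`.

Move 1: B@(0,3) -> caps B=0 W=0
Move 2: W@(1,3) -> caps B=0 W=0
Move 3: B@(1,2) -> caps B=0 W=0
Move 4: W@(2,3) -> caps B=0 W=0
Move 5: B@(1,0) -> caps B=0 W=0
Move 6: W@(0,2) -> caps B=0 W=1
Move 7: B@(3,3) -> caps B=0 W=1

Answer: 0 1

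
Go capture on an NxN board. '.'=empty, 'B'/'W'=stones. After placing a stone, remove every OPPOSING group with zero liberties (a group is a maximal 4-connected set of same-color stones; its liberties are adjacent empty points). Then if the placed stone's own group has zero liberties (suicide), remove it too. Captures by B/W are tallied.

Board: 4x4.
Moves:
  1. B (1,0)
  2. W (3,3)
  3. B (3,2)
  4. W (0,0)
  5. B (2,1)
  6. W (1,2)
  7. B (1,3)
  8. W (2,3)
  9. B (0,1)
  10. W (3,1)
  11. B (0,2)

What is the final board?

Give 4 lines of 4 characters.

Move 1: B@(1,0) -> caps B=0 W=0
Move 2: W@(3,3) -> caps B=0 W=0
Move 3: B@(3,2) -> caps B=0 W=0
Move 4: W@(0,0) -> caps B=0 W=0
Move 5: B@(2,1) -> caps B=0 W=0
Move 6: W@(1,2) -> caps B=0 W=0
Move 7: B@(1,3) -> caps B=0 W=0
Move 8: W@(2,3) -> caps B=0 W=0
Move 9: B@(0,1) -> caps B=1 W=0
Move 10: W@(3,1) -> caps B=1 W=0
Move 11: B@(0,2) -> caps B=1 W=0

Answer: .BB.
B.WB
.B.W
.WBW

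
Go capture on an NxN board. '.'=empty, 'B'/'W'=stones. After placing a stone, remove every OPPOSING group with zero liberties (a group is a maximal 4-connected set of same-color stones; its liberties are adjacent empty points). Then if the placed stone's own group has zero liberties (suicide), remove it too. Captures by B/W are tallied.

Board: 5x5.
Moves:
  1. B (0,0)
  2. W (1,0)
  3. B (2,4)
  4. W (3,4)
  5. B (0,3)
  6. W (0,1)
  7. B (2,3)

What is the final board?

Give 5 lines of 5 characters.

Move 1: B@(0,0) -> caps B=0 W=0
Move 2: W@(1,0) -> caps B=0 W=0
Move 3: B@(2,4) -> caps B=0 W=0
Move 4: W@(3,4) -> caps B=0 W=0
Move 5: B@(0,3) -> caps B=0 W=0
Move 6: W@(0,1) -> caps B=0 W=1
Move 7: B@(2,3) -> caps B=0 W=1

Answer: .W.B.
W....
...BB
....W
.....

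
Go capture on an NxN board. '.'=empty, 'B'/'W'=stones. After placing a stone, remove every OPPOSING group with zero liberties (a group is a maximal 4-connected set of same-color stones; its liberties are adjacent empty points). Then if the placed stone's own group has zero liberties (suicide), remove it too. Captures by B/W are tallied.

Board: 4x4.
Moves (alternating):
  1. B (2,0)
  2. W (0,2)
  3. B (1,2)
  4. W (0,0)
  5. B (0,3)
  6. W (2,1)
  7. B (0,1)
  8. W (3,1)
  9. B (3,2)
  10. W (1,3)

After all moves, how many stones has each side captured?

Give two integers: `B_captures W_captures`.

Answer: 1 0

Derivation:
Move 1: B@(2,0) -> caps B=0 W=0
Move 2: W@(0,2) -> caps B=0 W=0
Move 3: B@(1,2) -> caps B=0 W=0
Move 4: W@(0,0) -> caps B=0 W=0
Move 5: B@(0,3) -> caps B=0 W=0
Move 6: W@(2,1) -> caps B=0 W=0
Move 7: B@(0,1) -> caps B=1 W=0
Move 8: W@(3,1) -> caps B=1 W=0
Move 9: B@(3,2) -> caps B=1 W=0
Move 10: W@(1,3) -> caps B=1 W=0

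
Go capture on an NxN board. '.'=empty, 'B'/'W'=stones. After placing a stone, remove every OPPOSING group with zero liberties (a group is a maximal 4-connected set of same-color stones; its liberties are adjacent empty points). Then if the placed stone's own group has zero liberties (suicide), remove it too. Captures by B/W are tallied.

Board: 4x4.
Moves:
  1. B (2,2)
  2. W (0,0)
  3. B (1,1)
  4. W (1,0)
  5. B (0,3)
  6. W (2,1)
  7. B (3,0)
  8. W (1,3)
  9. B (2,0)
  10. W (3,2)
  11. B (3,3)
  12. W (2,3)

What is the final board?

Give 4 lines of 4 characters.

Answer: W..B
WB.W
BWBW
B.W.

Derivation:
Move 1: B@(2,2) -> caps B=0 W=0
Move 2: W@(0,0) -> caps B=0 W=0
Move 3: B@(1,1) -> caps B=0 W=0
Move 4: W@(1,0) -> caps B=0 W=0
Move 5: B@(0,3) -> caps B=0 W=0
Move 6: W@(2,1) -> caps B=0 W=0
Move 7: B@(3,0) -> caps B=0 W=0
Move 8: W@(1,3) -> caps B=0 W=0
Move 9: B@(2,0) -> caps B=0 W=0
Move 10: W@(3,2) -> caps B=0 W=0
Move 11: B@(3,3) -> caps B=0 W=0
Move 12: W@(2,3) -> caps B=0 W=1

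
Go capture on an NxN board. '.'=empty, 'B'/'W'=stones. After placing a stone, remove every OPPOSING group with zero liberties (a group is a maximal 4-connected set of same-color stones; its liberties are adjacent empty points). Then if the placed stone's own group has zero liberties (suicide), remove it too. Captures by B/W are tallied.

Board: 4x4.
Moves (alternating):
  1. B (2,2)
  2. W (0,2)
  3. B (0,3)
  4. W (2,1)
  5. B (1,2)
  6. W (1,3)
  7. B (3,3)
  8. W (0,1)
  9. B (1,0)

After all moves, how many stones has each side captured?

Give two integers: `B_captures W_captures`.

Answer: 0 1

Derivation:
Move 1: B@(2,2) -> caps B=0 W=0
Move 2: W@(0,2) -> caps B=0 W=0
Move 3: B@(0,3) -> caps B=0 W=0
Move 4: W@(2,1) -> caps B=0 W=0
Move 5: B@(1,2) -> caps B=0 W=0
Move 6: W@(1,3) -> caps B=0 W=1
Move 7: B@(3,3) -> caps B=0 W=1
Move 8: W@(0,1) -> caps B=0 W=1
Move 9: B@(1,0) -> caps B=0 W=1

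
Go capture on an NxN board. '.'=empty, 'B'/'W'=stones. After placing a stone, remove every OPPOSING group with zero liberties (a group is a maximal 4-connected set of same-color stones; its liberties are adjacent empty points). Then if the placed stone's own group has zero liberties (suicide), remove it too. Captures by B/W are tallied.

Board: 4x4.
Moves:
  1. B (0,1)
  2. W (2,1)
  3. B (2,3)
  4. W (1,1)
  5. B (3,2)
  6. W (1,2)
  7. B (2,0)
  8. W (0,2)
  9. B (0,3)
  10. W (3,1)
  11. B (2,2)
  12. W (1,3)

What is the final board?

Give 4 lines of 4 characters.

Move 1: B@(0,1) -> caps B=0 W=0
Move 2: W@(2,1) -> caps B=0 W=0
Move 3: B@(2,3) -> caps B=0 W=0
Move 4: W@(1,1) -> caps B=0 W=0
Move 5: B@(3,2) -> caps B=0 W=0
Move 6: W@(1,2) -> caps B=0 W=0
Move 7: B@(2,0) -> caps B=0 W=0
Move 8: W@(0,2) -> caps B=0 W=0
Move 9: B@(0,3) -> caps B=0 W=0
Move 10: W@(3,1) -> caps B=0 W=0
Move 11: B@(2,2) -> caps B=0 W=0
Move 12: W@(1,3) -> caps B=0 W=1

Answer: .BW.
.WWW
BWBB
.WB.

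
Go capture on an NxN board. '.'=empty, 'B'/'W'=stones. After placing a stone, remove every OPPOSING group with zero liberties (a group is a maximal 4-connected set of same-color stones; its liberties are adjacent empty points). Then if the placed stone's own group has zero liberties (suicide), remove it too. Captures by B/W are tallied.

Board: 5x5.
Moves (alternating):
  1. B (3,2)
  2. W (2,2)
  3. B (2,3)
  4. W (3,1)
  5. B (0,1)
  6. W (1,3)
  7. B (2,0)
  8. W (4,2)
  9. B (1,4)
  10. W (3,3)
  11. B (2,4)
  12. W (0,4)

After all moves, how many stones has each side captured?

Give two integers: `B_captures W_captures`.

Answer: 0 1

Derivation:
Move 1: B@(3,2) -> caps B=0 W=0
Move 2: W@(2,2) -> caps B=0 W=0
Move 3: B@(2,3) -> caps B=0 W=0
Move 4: W@(3,1) -> caps B=0 W=0
Move 5: B@(0,1) -> caps B=0 W=0
Move 6: W@(1,3) -> caps B=0 W=0
Move 7: B@(2,0) -> caps B=0 W=0
Move 8: W@(4,2) -> caps B=0 W=0
Move 9: B@(1,4) -> caps B=0 W=0
Move 10: W@(3,3) -> caps B=0 W=1
Move 11: B@(2,4) -> caps B=0 W=1
Move 12: W@(0,4) -> caps B=0 W=1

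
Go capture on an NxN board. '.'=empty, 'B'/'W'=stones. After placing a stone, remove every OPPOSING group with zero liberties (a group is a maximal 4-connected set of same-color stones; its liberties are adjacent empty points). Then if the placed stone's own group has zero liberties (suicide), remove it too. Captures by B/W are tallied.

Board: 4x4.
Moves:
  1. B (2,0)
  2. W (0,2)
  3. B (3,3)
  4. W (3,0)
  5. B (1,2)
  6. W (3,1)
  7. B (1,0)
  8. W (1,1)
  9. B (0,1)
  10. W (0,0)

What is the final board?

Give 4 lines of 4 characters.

Move 1: B@(2,0) -> caps B=0 W=0
Move 2: W@(0,2) -> caps B=0 W=0
Move 3: B@(3,3) -> caps B=0 W=0
Move 4: W@(3,0) -> caps B=0 W=0
Move 5: B@(1,2) -> caps B=0 W=0
Move 6: W@(3,1) -> caps B=0 W=0
Move 7: B@(1,0) -> caps B=0 W=0
Move 8: W@(1,1) -> caps B=0 W=0
Move 9: B@(0,1) -> caps B=0 W=0
Move 10: W@(0,0) -> caps B=0 W=1

Answer: W.W.
BWB.
B...
WW.B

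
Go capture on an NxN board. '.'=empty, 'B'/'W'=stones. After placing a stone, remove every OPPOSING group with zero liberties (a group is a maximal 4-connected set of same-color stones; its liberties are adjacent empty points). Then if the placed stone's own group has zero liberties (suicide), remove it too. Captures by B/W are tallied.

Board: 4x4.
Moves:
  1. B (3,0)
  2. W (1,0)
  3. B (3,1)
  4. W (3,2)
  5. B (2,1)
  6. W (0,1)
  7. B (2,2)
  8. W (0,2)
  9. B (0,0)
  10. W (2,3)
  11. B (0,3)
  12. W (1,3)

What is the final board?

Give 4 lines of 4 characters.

Move 1: B@(3,0) -> caps B=0 W=0
Move 2: W@(1,0) -> caps B=0 W=0
Move 3: B@(3,1) -> caps B=0 W=0
Move 4: W@(3,2) -> caps B=0 W=0
Move 5: B@(2,1) -> caps B=0 W=0
Move 6: W@(0,1) -> caps B=0 W=0
Move 7: B@(2,2) -> caps B=0 W=0
Move 8: W@(0,2) -> caps B=0 W=0
Move 9: B@(0,0) -> caps B=0 W=0
Move 10: W@(2,3) -> caps B=0 W=0
Move 11: B@(0,3) -> caps B=0 W=0
Move 12: W@(1,3) -> caps B=0 W=1

Answer: .WW.
W..W
.BBW
BBW.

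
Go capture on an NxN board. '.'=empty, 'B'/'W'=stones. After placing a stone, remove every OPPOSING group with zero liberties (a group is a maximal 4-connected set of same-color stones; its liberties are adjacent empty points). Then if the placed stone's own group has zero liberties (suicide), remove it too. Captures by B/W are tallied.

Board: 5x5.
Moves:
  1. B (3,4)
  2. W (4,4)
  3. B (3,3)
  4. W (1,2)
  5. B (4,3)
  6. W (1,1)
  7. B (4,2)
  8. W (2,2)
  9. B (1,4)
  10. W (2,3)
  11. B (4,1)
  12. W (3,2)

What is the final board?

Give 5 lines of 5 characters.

Move 1: B@(3,4) -> caps B=0 W=0
Move 2: W@(4,4) -> caps B=0 W=0
Move 3: B@(3,3) -> caps B=0 W=0
Move 4: W@(1,2) -> caps B=0 W=0
Move 5: B@(4,3) -> caps B=1 W=0
Move 6: W@(1,1) -> caps B=1 W=0
Move 7: B@(4,2) -> caps B=1 W=0
Move 8: W@(2,2) -> caps B=1 W=0
Move 9: B@(1,4) -> caps B=1 W=0
Move 10: W@(2,3) -> caps B=1 W=0
Move 11: B@(4,1) -> caps B=1 W=0
Move 12: W@(3,2) -> caps B=1 W=0

Answer: .....
.WW.B
..WW.
..WBB
.BBB.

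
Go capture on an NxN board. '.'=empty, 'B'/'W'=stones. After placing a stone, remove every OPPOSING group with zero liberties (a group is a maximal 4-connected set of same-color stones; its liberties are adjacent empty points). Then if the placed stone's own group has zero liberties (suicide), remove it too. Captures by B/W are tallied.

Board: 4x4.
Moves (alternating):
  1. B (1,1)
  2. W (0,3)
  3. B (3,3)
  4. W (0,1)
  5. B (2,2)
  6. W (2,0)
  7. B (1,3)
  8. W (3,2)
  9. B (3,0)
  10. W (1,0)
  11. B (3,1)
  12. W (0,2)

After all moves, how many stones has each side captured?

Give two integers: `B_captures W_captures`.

Answer: 1 0

Derivation:
Move 1: B@(1,1) -> caps B=0 W=0
Move 2: W@(0,3) -> caps B=0 W=0
Move 3: B@(3,3) -> caps B=0 W=0
Move 4: W@(0,1) -> caps B=0 W=0
Move 5: B@(2,2) -> caps B=0 W=0
Move 6: W@(2,0) -> caps B=0 W=0
Move 7: B@(1,3) -> caps B=0 W=0
Move 8: W@(3,2) -> caps B=0 W=0
Move 9: B@(3,0) -> caps B=0 W=0
Move 10: W@(1,0) -> caps B=0 W=0
Move 11: B@(3,1) -> caps B=1 W=0
Move 12: W@(0,2) -> caps B=1 W=0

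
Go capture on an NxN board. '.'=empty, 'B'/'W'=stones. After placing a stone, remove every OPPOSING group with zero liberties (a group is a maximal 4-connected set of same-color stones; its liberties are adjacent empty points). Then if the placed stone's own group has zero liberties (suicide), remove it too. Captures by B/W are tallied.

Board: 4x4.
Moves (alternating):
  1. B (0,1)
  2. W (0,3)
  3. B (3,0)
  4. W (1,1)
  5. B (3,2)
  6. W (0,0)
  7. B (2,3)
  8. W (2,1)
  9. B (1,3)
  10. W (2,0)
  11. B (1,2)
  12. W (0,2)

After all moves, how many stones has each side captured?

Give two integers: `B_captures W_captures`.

Move 1: B@(0,1) -> caps B=0 W=0
Move 2: W@(0,3) -> caps B=0 W=0
Move 3: B@(3,0) -> caps B=0 W=0
Move 4: W@(1,1) -> caps B=0 W=0
Move 5: B@(3,2) -> caps B=0 W=0
Move 6: W@(0,0) -> caps B=0 W=0
Move 7: B@(2,3) -> caps B=0 W=0
Move 8: W@(2,1) -> caps B=0 W=0
Move 9: B@(1,3) -> caps B=0 W=0
Move 10: W@(2,0) -> caps B=0 W=0
Move 11: B@(1,2) -> caps B=0 W=0
Move 12: W@(0,2) -> caps B=0 W=1

Answer: 0 1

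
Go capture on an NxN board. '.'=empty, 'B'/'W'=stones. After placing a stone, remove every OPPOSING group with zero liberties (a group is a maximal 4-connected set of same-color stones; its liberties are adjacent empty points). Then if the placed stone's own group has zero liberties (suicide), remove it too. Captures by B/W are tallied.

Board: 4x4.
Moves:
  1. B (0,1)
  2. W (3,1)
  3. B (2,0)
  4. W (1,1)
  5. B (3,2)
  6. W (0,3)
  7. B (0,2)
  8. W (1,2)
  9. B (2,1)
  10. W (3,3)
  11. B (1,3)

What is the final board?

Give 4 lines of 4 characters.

Answer: .BB.
.WWB
BB..
.WBW

Derivation:
Move 1: B@(0,1) -> caps B=0 W=0
Move 2: W@(3,1) -> caps B=0 W=0
Move 3: B@(2,0) -> caps B=0 W=0
Move 4: W@(1,1) -> caps B=0 W=0
Move 5: B@(3,2) -> caps B=0 W=0
Move 6: W@(0,3) -> caps B=0 W=0
Move 7: B@(0,2) -> caps B=0 W=0
Move 8: W@(1,2) -> caps B=0 W=0
Move 9: B@(2,1) -> caps B=0 W=0
Move 10: W@(3,3) -> caps B=0 W=0
Move 11: B@(1,3) -> caps B=1 W=0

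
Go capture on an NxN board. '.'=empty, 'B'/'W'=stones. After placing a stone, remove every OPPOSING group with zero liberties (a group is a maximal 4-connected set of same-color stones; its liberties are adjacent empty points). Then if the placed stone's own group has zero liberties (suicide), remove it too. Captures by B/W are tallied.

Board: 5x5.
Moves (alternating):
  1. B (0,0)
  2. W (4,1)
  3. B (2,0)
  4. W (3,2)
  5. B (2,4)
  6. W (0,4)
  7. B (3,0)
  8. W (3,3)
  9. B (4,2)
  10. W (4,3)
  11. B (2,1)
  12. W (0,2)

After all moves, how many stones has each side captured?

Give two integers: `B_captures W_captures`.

Move 1: B@(0,0) -> caps B=0 W=0
Move 2: W@(4,1) -> caps B=0 W=0
Move 3: B@(2,0) -> caps B=0 W=0
Move 4: W@(3,2) -> caps B=0 W=0
Move 5: B@(2,4) -> caps B=0 W=0
Move 6: W@(0,4) -> caps B=0 W=0
Move 7: B@(3,0) -> caps B=0 W=0
Move 8: W@(3,3) -> caps B=0 W=0
Move 9: B@(4,2) -> caps B=0 W=0
Move 10: W@(4,3) -> caps B=0 W=1
Move 11: B@(2,1) -> caps B=0 W=1
Move 12: W@(0,2) -> caps B=0 W=1

Answer: 0 1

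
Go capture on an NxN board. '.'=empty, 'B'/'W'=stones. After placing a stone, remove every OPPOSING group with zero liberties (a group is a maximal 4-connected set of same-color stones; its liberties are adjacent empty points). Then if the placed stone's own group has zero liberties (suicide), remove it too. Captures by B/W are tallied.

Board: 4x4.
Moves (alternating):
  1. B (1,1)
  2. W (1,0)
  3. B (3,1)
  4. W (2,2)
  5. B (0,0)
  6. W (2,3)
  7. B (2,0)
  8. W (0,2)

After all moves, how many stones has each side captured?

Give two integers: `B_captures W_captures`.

Answer: 1 0

Derivation:
Move 1: B@(1,1) -> caps B=0 W=0
Move 2: W@(1,0) -> caps B=0 W=0
Move 3: B@(3,1) -> caps B=0 W=0
Move 4: W@(2,2) -> caps B=0 W=0
Move 5: B@(0,0) -> caps B=0 W=0
Move 6: W@(2,3) -> caps B=0 W=0
Move 7: B@(2,0) -> caps B=1 W=0
Move 8: W@(0,2) -> caps B=1 W=0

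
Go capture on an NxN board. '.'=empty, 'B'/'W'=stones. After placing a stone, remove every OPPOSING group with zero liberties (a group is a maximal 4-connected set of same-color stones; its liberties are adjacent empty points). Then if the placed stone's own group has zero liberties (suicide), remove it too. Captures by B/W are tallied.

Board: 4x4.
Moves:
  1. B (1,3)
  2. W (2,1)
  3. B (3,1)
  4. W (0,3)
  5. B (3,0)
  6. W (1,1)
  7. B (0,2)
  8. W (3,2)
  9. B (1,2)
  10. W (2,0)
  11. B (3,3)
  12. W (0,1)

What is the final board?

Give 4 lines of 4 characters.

Answer: .WB.
.WBB
WW..
..WB

Derivation:
Move 1: B@(1,3) -> caps B=0 W=0
Move 2: W@(2,1) -> caps B=0 W=0
Move 3: B@(3,1) -> caps B=0 W=0
Move 4: W@(0,3) -> caps B=0 W=0
Move 5: B@(3,0) -> caps B=0 W=0
Move 6: W@(1,1) -> caps B=0 W=0
Move 7: B@(0,2) -> caps B=1 W=0
Move 8: W@(3,2) -> caps B=1 W=0
Move 9: B@(1,2) -> caps B=1 W=0
Move 10: W@(2,0) -> caps B=1 W=2
Move 11: B@(3,3) -> caps B=1 W=2
Move 12: W@(0,1) -> caps B=1 W=2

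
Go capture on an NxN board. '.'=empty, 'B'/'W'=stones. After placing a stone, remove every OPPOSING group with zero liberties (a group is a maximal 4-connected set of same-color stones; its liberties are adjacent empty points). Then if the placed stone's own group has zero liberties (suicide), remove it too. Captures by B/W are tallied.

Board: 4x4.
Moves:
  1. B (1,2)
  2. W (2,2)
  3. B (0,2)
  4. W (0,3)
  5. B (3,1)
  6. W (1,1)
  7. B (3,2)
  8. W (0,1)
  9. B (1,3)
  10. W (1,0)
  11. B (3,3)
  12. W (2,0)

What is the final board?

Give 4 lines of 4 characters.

Move 1: B@(1,2) -> caps B=0 W=0
Move 2: W@(2,2) -> caps B=0 W=0
Move 3: B@(0,2) -> caps B=0 W=0
Move 4: W@(0,3) -> caps B=0 W=0
Move 5: B@(3,1) -> caps B=0 W=0
Move 6: W@(1,1) -> caps B=0 W=0
Move 7: B@(3,2) -> caps B=0 W=0
Move 8: W@(0,1) -> caps B=0 W=0
Move 9: B@(1,3) -> caps B=1 W=0
Move 10: W@(1,0) -> caps B=1 W=0
Move 11: B@(3,3) -> caps B=1 W=0
Move 12: W@(2,0) -> caps B=1 W=0

Answer: .WB.
WWBB
W.W.
.BBB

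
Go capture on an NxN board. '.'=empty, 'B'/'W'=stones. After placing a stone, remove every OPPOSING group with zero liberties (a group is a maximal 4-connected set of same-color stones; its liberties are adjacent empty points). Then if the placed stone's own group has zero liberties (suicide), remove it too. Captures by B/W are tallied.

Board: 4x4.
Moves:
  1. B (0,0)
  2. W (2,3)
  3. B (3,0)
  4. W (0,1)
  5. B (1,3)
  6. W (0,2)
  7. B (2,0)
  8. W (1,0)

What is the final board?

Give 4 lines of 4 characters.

Move 1: B@(0,0) -> caps B=0 W=0
Move 2: W@(2,3) -> caps B=0 W=0
Move 3: B@(3,0) -> caps B=0 W=0
Move 4: W@(0,1) -> caps B=0 W=0
Move 5: B@(1,3) -> caps B=0 W=0
Move 6: W@(0,2) -> caps B=0 W=0
Move 7: B@(2,0) -> caps B=0 W=0
Move 8: W@(1,0) -> caps B=0 W=1

Answer: .WW.
W..B
B..W
B...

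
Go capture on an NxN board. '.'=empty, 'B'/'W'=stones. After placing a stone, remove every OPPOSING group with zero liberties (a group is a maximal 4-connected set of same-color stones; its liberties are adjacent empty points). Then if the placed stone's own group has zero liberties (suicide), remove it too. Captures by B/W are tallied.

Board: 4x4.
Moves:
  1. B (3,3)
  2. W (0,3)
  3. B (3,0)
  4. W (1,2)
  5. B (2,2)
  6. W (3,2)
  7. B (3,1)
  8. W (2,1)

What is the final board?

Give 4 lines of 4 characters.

Move 1: B@(3,3) -> caps B=0 W=0
Move 2: W@(0,3) -> caps B=0 W=0
Move 3: B@(3,0) -> caps B=0 W=0
Move 4: W@(1,2) -> caps B=0 W=0
Move 5: B@(2,2) -> caps B=0 W=0
Move 6: W@(3,2) -> caps B=0 W=0
Move 7: B@(3,1) -> caps B=1 W=0
Move 8: W@(2,1) -> caps B=1 W=0

Answer: ...W
..W.
.WB.
BB.B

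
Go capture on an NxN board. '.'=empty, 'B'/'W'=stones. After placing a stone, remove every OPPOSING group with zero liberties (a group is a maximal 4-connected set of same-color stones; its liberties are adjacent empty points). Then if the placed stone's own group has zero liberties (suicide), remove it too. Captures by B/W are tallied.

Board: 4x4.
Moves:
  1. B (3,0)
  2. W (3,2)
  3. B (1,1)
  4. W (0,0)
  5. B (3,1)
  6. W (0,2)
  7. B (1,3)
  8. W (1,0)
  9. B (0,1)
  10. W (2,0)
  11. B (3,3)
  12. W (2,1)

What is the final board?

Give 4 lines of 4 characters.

Move 1: B@(3,0) -> caps B=0 W=0
Move 2: W@(3,2) -> caps B=0 W=0
Move 3: B@(1,1) -> caps B=0 W=0
Move 4: W@(0,0) -> caps B=0 W=0
Move 5: B@(3,1) -> caps B=0 W=0
Move 6: W@(0,2) -> caps B=0 W=0
Move 7: B@(1,3) -> caps B=0 W=0
Move 8: W@(1,0) -> caps B=0 W=0
Move 9: B@(0,1) -> caps B=0 W=0
Move 10: W@(2,0) -> caps B=0 W=0
Move 11: B@(3,3) -> caps B=0 W=0
Move 12: W@(2,1) -> caps B=0 W=2

Answer: WBW.
WB.B
WW..
..WB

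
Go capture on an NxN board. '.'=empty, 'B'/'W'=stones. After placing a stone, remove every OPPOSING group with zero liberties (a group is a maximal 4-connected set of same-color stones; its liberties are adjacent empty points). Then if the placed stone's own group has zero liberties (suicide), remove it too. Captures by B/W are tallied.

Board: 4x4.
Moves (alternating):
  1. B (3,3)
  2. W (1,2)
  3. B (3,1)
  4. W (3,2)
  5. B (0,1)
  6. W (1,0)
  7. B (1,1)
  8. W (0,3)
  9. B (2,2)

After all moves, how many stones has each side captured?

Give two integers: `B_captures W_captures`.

Answer: 1 0

Derivation:
Move 1: B@(3,3) -> caps B=0 W=0
Move 2: W@(1,2) -> caps B=0 W=0
Move 3: B@(3,1) -> caps B=0 W=0
Move 4: W@(3,2) -> caps B=0 W=0
Move 5: B@(0,1) -> caps B=0 W=0
Move 6: W@(1,0) -> caps B=0 W=0
Move 7: B@(1,1) -> caps B=0 W=0
Move 8: W@(0,3) -> caps B=0 W=0
Move 9: B@(2,2) -> caps B=1 W=0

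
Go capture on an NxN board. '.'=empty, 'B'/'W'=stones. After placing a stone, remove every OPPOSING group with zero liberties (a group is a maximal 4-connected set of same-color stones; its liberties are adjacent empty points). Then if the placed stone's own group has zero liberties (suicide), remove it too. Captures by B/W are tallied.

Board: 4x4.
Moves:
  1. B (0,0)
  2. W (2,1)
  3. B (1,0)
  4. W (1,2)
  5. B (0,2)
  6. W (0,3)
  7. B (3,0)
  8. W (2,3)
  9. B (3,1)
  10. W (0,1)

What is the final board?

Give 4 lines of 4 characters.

Answer: BW.W
B.W.
.W.W
BB..

Derivation:
Move 1: B@(0,0) -> caps B=0 W=0
Move 2: W@(2,1) -> caps B=0 W=0
Move 3: B@(1,0) -> caps B=0 W=0
Move 4: W@(1,2) -> caps B=0 W=0
Move 5: B@(0,2) -> caps B=0 W=0
Move 6: W@(0,3) -> caps B=0 W=0
Move 7: B@(3,0) -> caps B=0 W=0
Move 8: W@(2,3) -> caps B=0 W=0
Move 9: B@(3,1) -> caps B=0 W=0
Move 10: W@(0,1) -> caps B=0 W=1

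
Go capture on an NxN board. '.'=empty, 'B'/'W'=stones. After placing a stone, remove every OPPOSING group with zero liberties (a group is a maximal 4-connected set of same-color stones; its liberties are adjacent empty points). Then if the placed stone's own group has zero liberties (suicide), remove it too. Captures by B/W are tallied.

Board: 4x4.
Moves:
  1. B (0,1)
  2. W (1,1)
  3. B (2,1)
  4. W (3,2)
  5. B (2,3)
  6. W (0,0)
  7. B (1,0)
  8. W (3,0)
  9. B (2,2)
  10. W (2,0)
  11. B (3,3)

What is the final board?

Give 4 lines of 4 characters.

Move 1: B@(0,1) -> caps B=0 W=0
Move 2: W@(1,1) -> caps B=0 W=0
Move 3: B@(2,1) -> caps B=0 W=0
Move 4: W@(3,2) -> caps B=0 W=0
Move 5: B@(2,3) -> caps B=0 W=0
Move 6: W@(0,0) -> caps B=0 W=0
Move 7: B@(1,0) -> caps B=1 W=0
Move 8: W@(3,0) -> caps B=1 W=0
Move 9: B@(2,2) -> caps B=1 W=0
Move 10: W@(2,0) -> caps B=1 W=0
Move 11: B@(3,3) -> caps B=1 W=0

Answer: .B..
BW..
WBBB
W.WB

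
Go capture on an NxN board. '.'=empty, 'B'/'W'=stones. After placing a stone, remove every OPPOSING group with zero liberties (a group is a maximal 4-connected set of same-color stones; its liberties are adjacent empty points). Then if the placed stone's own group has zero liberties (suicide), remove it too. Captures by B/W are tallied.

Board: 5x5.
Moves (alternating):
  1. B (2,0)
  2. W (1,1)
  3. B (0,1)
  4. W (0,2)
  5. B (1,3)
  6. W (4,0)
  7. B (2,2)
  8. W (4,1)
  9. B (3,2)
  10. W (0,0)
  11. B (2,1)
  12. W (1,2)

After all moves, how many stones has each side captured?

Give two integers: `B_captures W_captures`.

Answer: 0 1

Derivation:
Move 1: B@(2,0) -> caps B=0 W=0
Move 2: W@(1,1) -> caps B=0 W=0
Move 3: B@(0,1) -> caps B=0 W=0
Move 4: W@(0,2) -> caps B=0 W=0
Move 5: B@(1,3) -> caps B=0 W=0
Move 6: W@(4,0) -> caps B=0 W=0
Move 7: B@(2,2) -> caps B=0 W=0
Move 8: W@(4,1) -> caps B=0 W=0
Move 9: B@(3,2) -> caps B=0 W=0
Move 10: W@(0,0) -> caps B=0 W=1
Move 11: B@(2,1) -> caps B=0 W=1
Move 12: W@(1,2) -> caps B=0 W=1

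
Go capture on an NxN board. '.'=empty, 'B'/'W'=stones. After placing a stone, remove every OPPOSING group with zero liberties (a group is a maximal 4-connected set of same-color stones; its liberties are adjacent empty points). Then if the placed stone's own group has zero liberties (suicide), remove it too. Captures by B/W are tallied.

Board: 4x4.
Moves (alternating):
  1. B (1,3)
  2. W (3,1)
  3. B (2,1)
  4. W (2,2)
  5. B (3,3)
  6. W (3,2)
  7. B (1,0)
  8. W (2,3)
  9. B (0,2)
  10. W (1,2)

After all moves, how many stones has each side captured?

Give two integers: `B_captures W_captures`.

Move 1: B@(1,3) -> caps B=0 W=0
Move 2: W@(3,1) -> caps B=0 W=0
Move 3: B@(2,1) -> caps B=0 W=0
Move 4: W@(2,2) -> caps B=0 W=0
Move 5: B@(3,3) -> caps B=0 W=0
Move 6: W@(3,2) -> caps B=0 W=0
Move 7: B@(1,0) -> caps B=0 W=0
Move 8: W@(2,3) -> caps B=0 W=1
Move 9: B@(0,2) -> caps B=0 W=1
Move 10: W@(1,2) -> caps B=0 W=1

Answer: 0 1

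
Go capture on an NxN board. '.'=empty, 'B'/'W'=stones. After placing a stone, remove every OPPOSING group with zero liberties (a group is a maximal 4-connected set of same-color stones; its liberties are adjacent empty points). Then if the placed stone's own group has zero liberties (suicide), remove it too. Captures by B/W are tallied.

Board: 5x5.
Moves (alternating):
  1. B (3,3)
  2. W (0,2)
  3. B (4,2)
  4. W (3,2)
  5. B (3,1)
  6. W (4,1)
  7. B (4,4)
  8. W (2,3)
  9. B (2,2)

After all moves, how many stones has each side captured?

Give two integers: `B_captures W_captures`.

Move 1: B@(3,3) -> caps B=0 W=0
Move 2: W@(0,2) -> caps B=0 W=0
Move 3: B@(4,2) -> caps B=0 W=0
Move 4: W@(3,2) -> caps B=0 W=0
Move 5: B@(3,1) -> caps B=0 W=0
Move 6: W@(4,1) -> caps B=0 W=0
Move 7: B@(4,4) -> caps B=0 W=0
Move 8: W@(2,3) -> caps B=0 W=0
Move 9: B@(2,2) -> caps B=1 W=0

Answer: 1 0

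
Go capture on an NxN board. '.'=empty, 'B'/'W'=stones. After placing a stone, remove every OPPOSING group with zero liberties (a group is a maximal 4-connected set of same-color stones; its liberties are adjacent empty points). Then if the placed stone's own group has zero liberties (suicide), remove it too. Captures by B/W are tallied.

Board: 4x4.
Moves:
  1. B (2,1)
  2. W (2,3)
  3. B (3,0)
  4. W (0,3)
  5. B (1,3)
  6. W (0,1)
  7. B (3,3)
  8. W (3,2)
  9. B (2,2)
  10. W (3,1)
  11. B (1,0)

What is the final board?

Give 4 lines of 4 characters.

Move 1: B@(2,1) -> caps B=0 W=0
Move 2: W@(2,3) -> caps B=0 W=0
Move 3: B@(3,0) -> caps B=0 W=0
Move 4: W@(0,3) -> caps B=0 W=0
Move 5: B@(1,3) -> caps B=0 W=0
Move 6: W@(0,1) -> caps B=0 W=0
Move 7: B@(3,3) -> caps B=0 W=0
Move 8: W@(3,2) -> caps B=0 W=1
Move 9: B@(2,2) -> caps B=0 W=1
Move 10: W@(3,1) -> caps B=0 W=1
Move 11: B@(1,0) -> caps B=0 W=1

Answer: .W.W
B..B
.BBW
BWW.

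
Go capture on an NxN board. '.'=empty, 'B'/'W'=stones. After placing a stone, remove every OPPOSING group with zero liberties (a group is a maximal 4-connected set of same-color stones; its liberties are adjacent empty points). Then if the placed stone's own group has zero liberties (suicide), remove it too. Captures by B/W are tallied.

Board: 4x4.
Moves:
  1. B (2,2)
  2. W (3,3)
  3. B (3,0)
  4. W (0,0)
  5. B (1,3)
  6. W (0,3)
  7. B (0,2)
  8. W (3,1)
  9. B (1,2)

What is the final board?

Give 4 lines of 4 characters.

Answer: W.B.
..BB
..B.
BW.W

Derivation:
Move 1: B@(2,2) -> caps B=0 W=0
Move 2: W@(3,3) -> caps B=0 W=0
Move 3: B@(3,0) -> caps B=0 W=0
Move 4: W@(0,0) -> caps B=0 W=0
Move 5: B@(1,3) -> caps B=0 W=0
Move 6: W@(0,3) -> caps B=0 W=0
Move 7: B@(0,2) -> caps B=1 W=0
Move 8: W@(3,1) -> caps B=1 W=0
Move 9: B@(1,2) -> caps B=1 W=0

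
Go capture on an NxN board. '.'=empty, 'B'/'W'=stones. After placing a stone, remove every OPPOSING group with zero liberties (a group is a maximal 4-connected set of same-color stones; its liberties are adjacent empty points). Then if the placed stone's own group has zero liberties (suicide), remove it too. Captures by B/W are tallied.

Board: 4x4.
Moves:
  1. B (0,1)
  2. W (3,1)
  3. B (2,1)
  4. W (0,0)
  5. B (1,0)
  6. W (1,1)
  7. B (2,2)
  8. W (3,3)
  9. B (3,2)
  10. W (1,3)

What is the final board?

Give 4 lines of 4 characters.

Move 1: B@(0,1) -> caps B=0 W=0
Move 2: W@(3,1) -> caps B=0 W=0
Move 3: B@(2,1) -> caps B=0 W=0
Move 4: W@(0,0) -> caps B=0 W=0
Move 5: B@(1,0) -> caps B=1 W=0
Move 6: W@(1,1) -> caps B=1 W=0
Move 7: B@(2,2) -> caps B=1 W=0
Move 8: W@(3,3) -> caps B=1 W=0
Move 9: B@(3,2) -> caps B=1 W=0
Move 10: W@(1,3) -> caps B=1 W=0

Answer: .B..
BW.W
.BB.
.WBW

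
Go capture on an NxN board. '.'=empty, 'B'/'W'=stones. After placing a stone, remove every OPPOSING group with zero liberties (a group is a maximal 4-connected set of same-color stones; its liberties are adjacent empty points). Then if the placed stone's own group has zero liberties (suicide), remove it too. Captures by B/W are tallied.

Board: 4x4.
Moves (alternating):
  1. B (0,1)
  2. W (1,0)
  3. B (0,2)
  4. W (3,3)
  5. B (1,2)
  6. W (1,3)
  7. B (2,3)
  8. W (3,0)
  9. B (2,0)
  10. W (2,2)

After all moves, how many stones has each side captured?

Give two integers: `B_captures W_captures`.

Move 1: B@(0,1) -> caps B=0 W=0
Move 2: W@(1,0) -> caps B=0 W=0
Move 3: B@(0,2) -> caps B=0 W=0
Move 4: W@(3,3) -> caps B=0 W=0
Move 5: B@(1,2) -> caps B=0 W=0
Move 6: W@(1,3) -> caps B=0 W=0
Move 7: B@(2,3) -> caps B=0 W=0
Move 8: W@(3,0) -> caps B=0 W=0
Move 9: B@(2,0) -> caps B=0 W=0
Move 10: W@(2,2) -> caps B=0 W=1

Answer: 0 1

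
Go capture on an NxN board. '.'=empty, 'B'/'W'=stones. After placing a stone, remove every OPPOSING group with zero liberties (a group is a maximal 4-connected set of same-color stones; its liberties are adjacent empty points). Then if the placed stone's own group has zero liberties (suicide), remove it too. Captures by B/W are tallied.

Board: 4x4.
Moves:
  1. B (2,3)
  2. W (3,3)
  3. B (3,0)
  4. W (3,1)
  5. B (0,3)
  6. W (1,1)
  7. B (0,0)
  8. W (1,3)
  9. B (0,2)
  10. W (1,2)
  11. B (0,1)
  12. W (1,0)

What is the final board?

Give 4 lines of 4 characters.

Answer: ....
WWWW
...B
BW.W

Derivation:
Move 1: B@(2,3) -> caps B=0 W=0
Move 2: W@(3,3) -> caps B=0 W=0
Move 3: B@(3,0) -> caps B=0 W=0
Move 4: W@(3,1) -> caps B=0 W=0
Move 5: B@(0,3) -> caps B=0 W=0
Move 6: W@(1,1) -> caps B=0 W=0
Move 7: B@(0,0) -> caps B=0 W=0
Move 8: W@(1,3) -> caps B=0 W=0
Move 9: B@(0,2) -> caps B=0 W=0
Move 10: W@(1,2) -> caps B=0 W=0
Move 11: B@(0,1) -> caps B=0 W=0
Move 12: W@(1,0) -> caps B=0 W=4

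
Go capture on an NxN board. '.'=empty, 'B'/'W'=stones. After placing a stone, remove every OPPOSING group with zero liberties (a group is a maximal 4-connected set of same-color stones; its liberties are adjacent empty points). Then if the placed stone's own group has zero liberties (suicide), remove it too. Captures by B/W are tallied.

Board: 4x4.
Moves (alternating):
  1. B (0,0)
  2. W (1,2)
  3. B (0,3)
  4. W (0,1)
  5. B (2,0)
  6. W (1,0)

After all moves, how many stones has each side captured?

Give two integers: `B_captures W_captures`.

Answer: 0 1

Derivation:
Move 1: B@(0,0) -> caps B=0 W=0
Move 2: W@(1,2) -> caps B=0 W=0
Move 3: B@(0,3) -> caps B=0 W=0
Move 4: W@(0,1) -> caps B=0 W=0
Move 5: B@(2,0) -> caps B=0 W=0
Move 6: W@(1,0) -> caps B=0 W=1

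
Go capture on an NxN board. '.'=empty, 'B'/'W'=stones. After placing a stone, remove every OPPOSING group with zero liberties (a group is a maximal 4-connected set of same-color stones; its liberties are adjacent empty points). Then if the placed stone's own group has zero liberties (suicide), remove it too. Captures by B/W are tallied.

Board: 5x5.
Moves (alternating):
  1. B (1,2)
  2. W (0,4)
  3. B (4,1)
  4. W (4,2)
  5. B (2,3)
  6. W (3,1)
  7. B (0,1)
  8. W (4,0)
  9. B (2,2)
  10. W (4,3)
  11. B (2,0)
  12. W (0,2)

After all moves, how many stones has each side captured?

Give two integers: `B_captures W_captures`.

Move 1: B@(1,2) -> caps B=0 W=0
Move 2: W@(0,4) -> caps B=0 W=0
Move 3: B@(4,1) -> caps B=0 W=0
Move 4: W@(4,2) -> caps B=0 W=0
Move 5: B@(2,3) -> caps B=0 W=0
Move 6: W@(3,1) -> caps B=0 W=0
Move 7: B@(0,1) -> caps B=0 W=0
Move 8: W@(4,0) -> caps B=0 W=1
Move 9: B@(2,2) -> caps B=0 W=1
Move 10: W@(4,3) -> caps B=0 W=1
Move 11: B@(2,0) -> caps B=0 W=1
Move 12: W@(0,2) -> caps B=0 W=1

Answer: 0 1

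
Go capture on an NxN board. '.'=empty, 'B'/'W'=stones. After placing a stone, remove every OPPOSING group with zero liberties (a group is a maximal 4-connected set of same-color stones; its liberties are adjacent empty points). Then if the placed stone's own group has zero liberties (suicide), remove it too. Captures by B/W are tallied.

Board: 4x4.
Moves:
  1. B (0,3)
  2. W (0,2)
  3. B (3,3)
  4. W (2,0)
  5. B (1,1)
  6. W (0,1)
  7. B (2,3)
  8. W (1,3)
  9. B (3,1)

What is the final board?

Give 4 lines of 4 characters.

Move 1: B@(0,3) -> caps B=0 W=0
Move 2: W@(0,2) -> caps B=0 W=0
Move 3: B@(3,3) -> caps B=0 W=0
Move 4: W@(2,0) -> caps B=0 W=0
Move 5: B@(1,1) -> caps B=0 W=0
Move 6: W@(0,1) -> caps B=0 W=0
Move 7: B@(2,3) -> caps B=0 W=0
Move 8: W@(1,3) -> caps B=0 W=1
Move 9: B@(3,1) -> caps B=0 W=1

Answer: .WW.
.B.W
W..B
.B.B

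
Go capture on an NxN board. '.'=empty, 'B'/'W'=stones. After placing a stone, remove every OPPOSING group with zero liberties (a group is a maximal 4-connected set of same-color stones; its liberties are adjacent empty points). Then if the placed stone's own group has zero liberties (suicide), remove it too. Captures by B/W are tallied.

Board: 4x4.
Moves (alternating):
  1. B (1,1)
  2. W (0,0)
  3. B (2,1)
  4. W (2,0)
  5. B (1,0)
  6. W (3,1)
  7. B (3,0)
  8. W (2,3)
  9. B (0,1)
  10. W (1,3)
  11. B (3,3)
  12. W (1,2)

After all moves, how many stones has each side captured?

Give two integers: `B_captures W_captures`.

Move 1: B@(1,1) -> caps B=0 W=0
Move 2: W@(0,0) -> caps B=0 W=0
Move 3: B@(2,1) -> caps B=0 W=0
Move 4: W@(2,0) -> caps B=0 W=0
Move 5: B@(1,0) -> caps B=0 W=0
Move 6: W@(3,1) -> caps B=0 W=0
Move 7: B@(3,0) -> caps B=1 W=0
Move 8: W@(2,3) -> caps B=1 W=0
Move 9: B@(0,1) -> caps B=2 W=0
Move 10: W@(1,3) -> caps B=2 W=0
Move 11: B@(3,3) -> caps B=2 W=0
Move 12: W@(1,2) -> caps B=2 W=0

Answer: 2 0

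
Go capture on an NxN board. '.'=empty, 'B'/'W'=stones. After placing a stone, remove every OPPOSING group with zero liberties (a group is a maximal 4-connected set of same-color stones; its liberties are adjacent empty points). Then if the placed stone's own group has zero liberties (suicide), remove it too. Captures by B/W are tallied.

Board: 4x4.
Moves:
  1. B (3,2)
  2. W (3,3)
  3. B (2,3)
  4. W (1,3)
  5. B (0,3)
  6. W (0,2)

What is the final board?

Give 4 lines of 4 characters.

Move 1: B@(3,2) -> caps B=0 W=0
Move 2: W@(3,3) -> caps B=0 W=0
Move 3: B@(2,3) -> caps B=1 W=0
Move 4: W@(1,3) -> caps B=1 W=0
Move 5: B@(0,3) -> caps B=1 W=0
Move 6: W@(0,2) -> caps B=1 W=1

Answer: ..W.
...W
...B
..B.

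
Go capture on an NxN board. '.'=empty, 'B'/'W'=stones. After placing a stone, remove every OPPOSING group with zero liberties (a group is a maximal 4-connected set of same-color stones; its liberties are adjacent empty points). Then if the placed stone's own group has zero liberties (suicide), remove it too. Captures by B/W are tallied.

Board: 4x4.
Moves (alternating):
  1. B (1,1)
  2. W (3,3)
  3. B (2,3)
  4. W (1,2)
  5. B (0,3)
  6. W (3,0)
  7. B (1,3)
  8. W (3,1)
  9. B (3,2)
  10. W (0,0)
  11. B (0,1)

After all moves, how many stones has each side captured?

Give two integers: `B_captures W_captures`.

Answer: 1 0

Derivation:
Move 1: B@(1,1) -> caps B=0 W=0
Move 2: W@(3,3) -> caps B=0 W=0
Move 3: B@(2,3) -> caps B=0 W=0
Move 4: W@(1,2) -> caps B=0 W=0
Move 5: B@(0,3) -> caps B=0 W=0
Move 6: W@(3,0) -> caps B=0 W=0
Move 7: B@(1,3) -> caps B=0 W=0
Move 8: W@(3,1) -> caps B=0 W=0
Move 9: B@(3,2) -> caps B=1 W=0
Move 10: W@(0,0) -> caps B=1 W=0
Move 11: B@(0,1) -> caps B=1 W=0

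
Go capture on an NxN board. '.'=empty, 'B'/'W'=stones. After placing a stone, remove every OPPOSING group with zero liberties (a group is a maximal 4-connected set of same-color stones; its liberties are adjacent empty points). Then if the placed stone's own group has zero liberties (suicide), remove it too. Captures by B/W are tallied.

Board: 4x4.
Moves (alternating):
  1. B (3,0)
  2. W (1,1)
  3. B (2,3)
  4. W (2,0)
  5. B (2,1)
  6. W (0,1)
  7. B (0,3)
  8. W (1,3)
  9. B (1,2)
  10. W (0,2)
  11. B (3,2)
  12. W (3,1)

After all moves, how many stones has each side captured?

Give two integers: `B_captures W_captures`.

Answer: 1 1

Derivation:
Move 1: B@(3,0) -> caps B=0 W=0
Move 2: W@(1,1) -> caps B=0 W=0
Move 3: B@(2,3) -> caps B=0 W=0
Move 4: W@(2,0) -> caps B=0 W=0
Move 5: B@(2,1) -> caps B=0 W=0
Move 6: W@(0,1) -> caps B=0 W=0
Move 7: B@(0,3) -> caps B=0 W=0
Move 8: W@(1,3) -> caps B=0 W=0
Move 9: B@(1,2) -> caps B=1 W=0
Move 10: W@(0,2) -> caps B=1 W=0
Move 11: B@(3,2) -> caps B=1 W=0
Move 12: W@(3,1) -> caps B=1 W=1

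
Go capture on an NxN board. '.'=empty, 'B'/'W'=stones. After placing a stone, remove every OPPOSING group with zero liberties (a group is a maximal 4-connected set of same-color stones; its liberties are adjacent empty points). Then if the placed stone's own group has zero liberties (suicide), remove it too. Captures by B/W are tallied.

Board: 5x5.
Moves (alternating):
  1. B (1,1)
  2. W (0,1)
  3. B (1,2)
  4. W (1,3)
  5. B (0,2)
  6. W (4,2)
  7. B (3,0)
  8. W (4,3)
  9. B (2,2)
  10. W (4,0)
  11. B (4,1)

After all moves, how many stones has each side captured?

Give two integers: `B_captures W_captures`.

Move 1: B@(1,1) -> caps B=0 W=0
Move 2: W@(0,1) -> caps B=0 W=0
Move 3: B@(1,2) -> caps B=0 W=0
Move 4: W@(1,3) -> caps B=0 W=0
Move 5: B@(0,2) -> caps B=0 W=0
Move 6: W@(4,2) -> caps B=0 W=0
Move 7: B@(3,0) -> caps B=0 W=0
Move 8: W@(4,3) -> caps B=0 W=0
Move 9: B@(2,2) -> caps B=0 W=0
Move 10: W@(4,0) -> caps B=0 W=0
Move 11: B@(4,1) -> caps B=1 W=0

Answer: 1 0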